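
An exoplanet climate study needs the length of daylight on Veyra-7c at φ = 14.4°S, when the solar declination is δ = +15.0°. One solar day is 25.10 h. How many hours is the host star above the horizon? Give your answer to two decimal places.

cos H₀ = −tan φ · tan δ = −tan(-14.4°) × tan(+15.000°) = 0.0688, so H₀ = 1.5019 rad = 86.06°.
Daylight = 2H₀/(2π) × 25.10 h = (1.5019/π) × 25.10 = 12.00 h.

12.00 h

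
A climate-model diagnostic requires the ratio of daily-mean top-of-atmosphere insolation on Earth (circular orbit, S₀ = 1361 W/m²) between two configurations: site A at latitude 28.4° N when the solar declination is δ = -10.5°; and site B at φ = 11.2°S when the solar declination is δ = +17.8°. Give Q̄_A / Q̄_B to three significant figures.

Q̄_A / Q̄_B ≈ 0.870

— Configuration A (φ=+28.4°):
cos H₀ = −tan(+28.4°) tan(-10.500°) = 0.1002, H₀ = 1.4704 rad.
Bracket: H₀ sin φ sin δ + cos φ cos δ sin H₀ = 1.4704×0.47562×-0.18224 + 0.87965×0.98325×0.99497 = -0.127450 + 0.860565 = 0.733115.
Q̄ = (S₀/π) × [bracket] = (1361/π) × 0.733115 = 317.60 W/m².
— Configuration B (φ=-11.2°):
cos H₀ = −tan(-11.2°) tan(+17.800°) = 0.0636, H₀ = 1.5072 rad.
Bracket: H₀ sin φ sin δ + cos φ cos δ sin H₀ = 1.5072×-0.19423×0.30570 + 0.98096×0.95213×0.99798 = -0.089492 + 0.932115 = 0.842623.
Q̄ = (S₀/π) × [bracket] = (1361/π) × 0.842623 = 365.04 W/m².
Ratio Q̄_A / Q̄_B = 317.60 / 365.04 = 0.8700.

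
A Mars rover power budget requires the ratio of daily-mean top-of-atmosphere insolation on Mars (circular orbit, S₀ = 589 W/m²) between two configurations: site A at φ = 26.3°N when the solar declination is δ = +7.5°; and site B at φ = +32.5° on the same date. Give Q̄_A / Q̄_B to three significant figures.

— Configuration A (φ=+26.3°):
cos H₀ = −tan(+26.3°) tan(+7.500°) = -0.0651, H₀ = 1.6359 rad.
Bracket: H₀ sin φ sin δ + cos φ cos δ sin H₀ = 1.6359×0.44307×0.13053 + 0.89649×0.99144×0.99788 = 0.094611 + 0.886932 = 0.981543.
Q̄ = (S₀/π) × [bracket] = (589/π) × 0.981543 = 184.02 W/m².
— Configuration B (φ=+32.5°):
cos H₀ = −tan(+32.5°) tan(+7.500°) = -0.0839, H₀ = 1.6548 rad.
Bracket: H₀ sin φ sin δ + cos φ cos δ sin H₀ = 1.6548×0.53730×0.13053 + 0.84339×0.99144×0.99648 = 0.116057 + 0.833227 = 0.949284.
Q̄ = (S₀/π) × [bracket] = (589/π) × 0.949284 = 177.98 W/m².
Ratio Q̄_A / Q̄_B = 184.02 / 177.98 = 1.034.

Q̄_A / Q̄_B ≈ 1.03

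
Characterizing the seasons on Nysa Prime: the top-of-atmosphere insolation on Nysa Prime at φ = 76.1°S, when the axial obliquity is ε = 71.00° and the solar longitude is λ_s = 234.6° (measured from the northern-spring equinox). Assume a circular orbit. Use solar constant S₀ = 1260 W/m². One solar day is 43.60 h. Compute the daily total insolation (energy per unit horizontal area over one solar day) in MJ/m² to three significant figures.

Solar declination: sin δ = sin ε · sin λ_s = sin 71.00° × sin 234.6° = -0.77072, so δ = -50.418°.
cos H₀ = −tan(-76.1°) tan(-50.418°) = -4.8877 ≤ −1 ⇒ polar day, H₀ = π.
Bracket: H₀ sin φ sin δ + cos φ cos δ sin H₀ = 3.1416×-0.97072×-0.77072 + 0.24023×0.63718×0.00000 = 2.350398 + 0.000000 = 2.350398.
Q̄ = (S₀/π) × [bracket] = (1260/π) × 2.350398 = 942.68 W/m².
Daily total = Q̄ × 43.60 h × 3600 s/h = 942.68 × 43.60 × 3600 / 10⁶ = 148.0 MJ/m².

148 MJ/m²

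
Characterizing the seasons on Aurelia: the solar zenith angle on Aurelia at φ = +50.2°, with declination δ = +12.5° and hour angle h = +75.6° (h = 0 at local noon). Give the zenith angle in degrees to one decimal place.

cos θ_z = sin φ sin δ + cos φ cos δ cos h = 0.166287 + 0.155415 = 0.321702.
θ_z = arccos(0.321702) = 71.2°.

θ_z = 71.2°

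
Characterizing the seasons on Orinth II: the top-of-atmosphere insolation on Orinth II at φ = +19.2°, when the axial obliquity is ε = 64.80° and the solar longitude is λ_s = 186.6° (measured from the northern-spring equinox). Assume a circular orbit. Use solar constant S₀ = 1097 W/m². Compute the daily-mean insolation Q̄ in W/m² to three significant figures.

Solar declination: sin δ = sin ε · sin λ_s = sin 64.80° × sin 186.6° = -0.10400, so δ = -5.969°.
cos H₀ = −tan(+19.2°) tan(-5.969°) = 0.0364, H₀ = 1.5344 rad.
Bracket: H₀ sin φ sin δ + cos φ cos δ sin H₀ = 1.5344×0.32887×-0.10400 + 0.94438×0.99458×0.99934 = -0.052480 + 0.938642 = 0.886162.
Q̄ = (S₀/π) × [bracket] = (1097/π) × 0.886162 = 309.4 W/m².

Q̄ ≈ 309 W/m²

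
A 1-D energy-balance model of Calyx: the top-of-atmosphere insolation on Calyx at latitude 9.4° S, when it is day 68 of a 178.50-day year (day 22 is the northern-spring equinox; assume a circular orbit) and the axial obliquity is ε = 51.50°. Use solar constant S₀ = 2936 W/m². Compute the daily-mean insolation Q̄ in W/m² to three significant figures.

Solar longitude: λ_s = 360° × (68 − 22)/178.50 = 92.773°.
sin δ = sin 51.50° × sin 92.773° = 0.78169, so δ = +51.416°.
cos H₀ = −tan(-9.4°) tan(+51.416°) = 0.2075, H₀ = 1.3618 rad.
Bracket: H₀ sin φ sin δ + cos φ cos δ sin H₀ = 1.3618×-0.16333×0.78169 + 0.98657×0.62367×0.97824 = -0.173866 + 0.601905 = 0.428039.
Q̄ = (S₀/π) × [bracket] = (2936/π) × 0.428039 = 400.0 W/m².

Q̄ ≈ 400 W/m²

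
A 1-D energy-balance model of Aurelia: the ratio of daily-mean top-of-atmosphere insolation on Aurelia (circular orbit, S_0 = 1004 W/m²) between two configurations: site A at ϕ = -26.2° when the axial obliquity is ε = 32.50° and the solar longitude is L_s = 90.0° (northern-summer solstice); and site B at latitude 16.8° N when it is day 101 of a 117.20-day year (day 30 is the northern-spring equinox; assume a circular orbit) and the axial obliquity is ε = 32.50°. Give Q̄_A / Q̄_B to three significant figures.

Q̄_A / Q̄_B ≈ 0.556

— Configuration A (ϕ=-26.2°):
Solar declination: sin δ = sin ε · sin L_s = sin 32.50° × sin 90.0° = 0.53730, so δ = +32.500°.
cos h₀ = −tan(-26.2°) tan(+32.500°) = 0.3135, h₀ = 1.2519 rad.
Bracket: h₀ sin ϕ sin δ + cos ϕ cos δ sin h₀ = 1.2519×-0.44151×0.53730 + 0.89726×0.84339×0.94960 = -0.296980 + 0.718600 = 0.421620.
Q̄ = (S_0/π) × [bracket] = (1004/π) × 0.421620 = 134.74 W/m².
— Configuration B (ϕ=+16.8°):
Solar longitude: L_s = 360° × (101 − 30)/117.20 = 218.089°.
sin δ = sin 32.50° × sin 218.089° = -0.33145, so δ = -19.357°.
cos h₀ = −tan(+16.8°) tan(-19.357°) = 0.1061, h₀ = 1.4645 rad.
Bracket: h₀ sin ϕ sin δ + cos ϕ cos δ sin h₀ = 1.4645×0.28903×-0.33145 + 0.95732×0.94347×0.99436 = -0.140298 + 0.898109 = 0.757811.
Q̄ = (S_0/π) × [bracket] = (1004/π) × 0.757811 = 242.18 W/m².
Ratio Q̄_A / Q̄_B = 134.74 / 242.18 = 0.5564.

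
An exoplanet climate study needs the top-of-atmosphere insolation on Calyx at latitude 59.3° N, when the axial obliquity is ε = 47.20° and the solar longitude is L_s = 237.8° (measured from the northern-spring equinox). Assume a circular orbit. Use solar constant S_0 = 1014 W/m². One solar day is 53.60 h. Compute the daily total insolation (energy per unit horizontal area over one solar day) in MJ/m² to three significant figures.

Solar declination: sin δ = sin ε · sin L_s = sin 47.20° × sin 237.8° = -0.62088, so δ = -38.380°.
cos h₀ = −tan(+59.3°) tan(-38.380°) = 1.3339 ≥ 1 ⇒ polar night, h₀ = 0 and Q̄ = 0.
Daily total = Q̄ × 53.60 h × 3600 s/h = 0.00 MJ/m².

0.00 MJ/m²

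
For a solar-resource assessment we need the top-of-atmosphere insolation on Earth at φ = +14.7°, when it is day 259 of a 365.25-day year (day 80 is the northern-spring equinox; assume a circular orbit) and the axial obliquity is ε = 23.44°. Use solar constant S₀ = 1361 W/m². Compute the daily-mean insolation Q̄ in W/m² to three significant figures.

Q̄ ≈ 423 W/m²

Solar longitude: λ_s = 360° × (259 − 80)/365.25 = 176.427°.
sin δ = sin 23.44° × sin 176.427° = 0.02479, so δ = +1.420°.
cos H₀ = −tan(+14.7°) tan(+1.420°) = -0.0065, H₀ = 1.5773 rad.
Bracket: H₀ sin φ sin δ + cos φ cos δ sin H₀ = 1.5773×0.25376×0.02479 + 0.96727×0.99969×0.99998 = 0.009922 + 0.966951 = 0.976873.
Q̄ = (S₀/π) × [bracket] = (1361/π) × 0.976873 = 423.2 W/m².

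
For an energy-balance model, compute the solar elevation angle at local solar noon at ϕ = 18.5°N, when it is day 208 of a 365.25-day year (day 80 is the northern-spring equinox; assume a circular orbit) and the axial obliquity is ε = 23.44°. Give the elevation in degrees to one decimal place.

Solar longitude: L_s = 360° × (208 − 80)/365.25 = 126.160°.
sin δ = sin 23.44° × sin 126.160° = 0.32116, so δ = +18.733°.
At local noon the hour angle is zero, so the zenith angle equals |ϕ − δ| = |+18.5° − (+18.733°)| = 0.233°.
Elevation = 90° − 0.233° = 89.8°.

89.8°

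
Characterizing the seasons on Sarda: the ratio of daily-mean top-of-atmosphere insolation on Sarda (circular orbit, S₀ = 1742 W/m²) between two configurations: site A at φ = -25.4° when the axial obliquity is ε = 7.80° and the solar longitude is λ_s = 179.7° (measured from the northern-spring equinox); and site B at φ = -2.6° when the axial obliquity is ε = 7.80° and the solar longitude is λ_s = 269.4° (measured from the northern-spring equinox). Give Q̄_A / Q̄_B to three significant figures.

— Configuration A (φ=-25.4°):
Solar declination: sin δ = sin ε · sin λ_s = sin 7.80° × sin 179.7° = 0.00071, so δ = +0.041°.
cos H₀ = −tan(-25.4°) tan(+0.041°) = 0.0003, H₀ = 1.5705 rad.
Bracket: H₀ sin φ sin δ + cos φ cos δ sin H₀ = 1.5705×-0.42894×0.00071 + 0.90334×1.00000×1.00000 = -0.000478 + 0.903340 = 0.902862.
Q̄ = (S₀/π) × [bracket] = (1742/π) × 0.902862 = 500.63 W/m².
— Configuration B (φ=-2.6°):
Solar declination: sin δ = sin ε · sin λ_s = sin 7.80° × sin 269.4° = -0.13571, so δ = -7.800°.
cos H₀ = −tan(-2.6°) tan(-7.800°) = -0.0062, H₀ = 1.5770 rad.
Bracket: H₀ sin φ sin δ + cos φ cos δ sin H₀ = 1.5770×-0.04536×-0.13571 + 0.99897×0.99075×0.99998 = 0.009708 + 0.989710 = 0.999418.
Q̄ = (S₀/π) × [bracket] = (1742/π) × 0.999418 = 554.17 W/m².
Ratio Q̄_A / Q̄_B = 500.63 / 554.17 = 0.9034.

Q̄_A / Q̄_B ≈ 0.903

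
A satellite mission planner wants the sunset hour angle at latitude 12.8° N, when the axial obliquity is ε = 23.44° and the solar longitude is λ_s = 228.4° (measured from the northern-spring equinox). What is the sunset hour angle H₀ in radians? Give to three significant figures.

Solar declination: sin δ = sin ε · sin λ_s = sin 23.44° × sin 228.4° = -0.29747, so δ = -17.305°.
cos H₀ = −tan φ · tan δ = −tan(+12.8°) × tan(-17.305°) = 0.0708, so H₀ = 1.5000 rad = 85.94°.

H₀ = 1.50 rad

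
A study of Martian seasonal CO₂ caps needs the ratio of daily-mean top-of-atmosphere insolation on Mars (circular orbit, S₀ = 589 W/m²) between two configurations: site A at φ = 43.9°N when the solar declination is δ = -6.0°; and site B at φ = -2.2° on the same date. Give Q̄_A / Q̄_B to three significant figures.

Q̄_A / Q̄_B ≈ 0.606

— Configuration A (φ=+43.9°):
cos H₀ = −tan(+43.9°) tan(-6.000°) = 0.1011, H₀ = 1.4695 rad.
Bracket: H₀ sin φ sin δ + cos φ cos δ sin H₀ = 1.4695×0.69340×-0.10453 + 0.72055×0.99452×0.99487 = -0.106511 + 0.712925 = 0.606414.
Q̄ = (S₀/π) × [bracket] = (589/π) × 0.606414 = 113.69 W/m².
— Configuration B (φ=-2.2°):
cos H₀ = −tan(-2.2°) tan(-6.000°) = -0.0040, H₀ = 1.5748 rad.
Bracket: H₀ sin φ sin δ + cos φ cos δ sin H₀ = 1.5748×-0.03839×-0.10453 + 0.99926×0.99452×0.99999 = 0.006320 + 0.993774 = 1.000094.
Q̄ = (S₀/π) × [bracket] = (589/π) × 1.000094 = 187.50 W/m².
Ratio Q̄_A / Q̄_B = 113.69 / 187.50 = 0.6063.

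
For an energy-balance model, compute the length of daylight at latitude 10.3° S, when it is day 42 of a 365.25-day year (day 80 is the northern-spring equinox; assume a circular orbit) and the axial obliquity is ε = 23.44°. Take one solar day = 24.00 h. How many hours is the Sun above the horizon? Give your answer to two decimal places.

Solar longitude: L_s = 360° × (42 − 80)/365.25 = -37.454°, i.e. -37.454° + 360° = 322.546°.
sin δ = sin 23.44° × sin 322.546° = -0.24190, so δ = -13.999°.
cos h₀ = −tan ϕ · tan δ = −tan(-10.3°) × tan(-13.999°) = -0.0453, so h₀ = 1.6161 rad = 92.60°.
Daylight = 2h₀/(2π) × 24.00 h = (1.6161/π) × 24.00 = 12.35 h.

12.35 h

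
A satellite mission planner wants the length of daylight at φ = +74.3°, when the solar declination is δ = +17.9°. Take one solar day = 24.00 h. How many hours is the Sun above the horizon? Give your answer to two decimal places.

24.00 h

Sunrise equation: cos H₀ = −tan φ · tan δ = -1.1491 ≤ −1, so the Sun never sets (polar day) and H₀ = π.
Daylight = 2H₀/(2π) × 24.00 h = (3.1416/π) × 24.00 = 24.00 h.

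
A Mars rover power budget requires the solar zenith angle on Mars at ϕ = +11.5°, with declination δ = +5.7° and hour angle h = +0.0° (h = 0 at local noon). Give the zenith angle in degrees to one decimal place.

cos θ_z = sin ϕ sin δ + cos ϕ cos δ cos h = 0.019801 + 0.975080 = 0.994881.
θ_z = arccos(0.994881) = 5.8°.

θ_z = 5.8°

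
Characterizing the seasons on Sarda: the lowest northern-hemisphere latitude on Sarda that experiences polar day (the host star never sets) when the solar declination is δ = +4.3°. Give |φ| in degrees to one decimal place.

|φ| = 85.7°

Polar day requires cos H₀ = −tan φ tan δ ≤ −1, i.e. tan φ tan δ ≥ 1.
The boundary is |tan φ| · |tan δ| = 1, so |φ| = 90° − |δ| = 90° − 4.3° = 85.7° in the northern hemisphere.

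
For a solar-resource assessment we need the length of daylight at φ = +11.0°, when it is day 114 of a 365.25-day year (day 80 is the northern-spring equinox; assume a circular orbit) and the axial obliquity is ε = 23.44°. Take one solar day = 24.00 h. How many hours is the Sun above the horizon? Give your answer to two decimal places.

12.33 h

Solar longitude: λ_s = 360° × (114 − 80)/365.25 = 33.511°.
sin δ = sin 23.44° × sin 33.511° = 0.21962, so δ = +12.687°.
cos H₀ = −tan φ · tan δ = −tan(+11.0°) × tan(+12.687°) = -0.0438, so H₀ = 1.6146 rad = 92.51°.
Daylight = 2H₀/(2π) × 24.00 h = (1.6146/π) × 24.00 = 12.33 h.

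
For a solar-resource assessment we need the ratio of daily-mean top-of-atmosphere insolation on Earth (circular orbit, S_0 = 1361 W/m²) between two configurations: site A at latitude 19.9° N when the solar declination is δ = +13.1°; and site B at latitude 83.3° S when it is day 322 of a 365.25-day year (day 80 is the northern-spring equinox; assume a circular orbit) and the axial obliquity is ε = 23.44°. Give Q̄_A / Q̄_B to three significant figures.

Q̄_A / Q̄_B ≈ 0.983

— Configuration A (ϕ=+19.9°):
cos h₀ = −tan(+19.9°) tan(+13.100°) = -0.0842, h₀ = 1.6551 rad.
Bracket: h₀ sin ϕ sin δ + cos ϕ cos δ sin h₀ = 1.6551×0.34038×0.22665 + 0.94029×0.97398×0.99645 = 0.127686 + 0.912572 = 1.040258.
Q̄ = (S_0/π) × [bracket] = (1361/π) × 1.040258 = 450.66 W/m².
— Configuration B (ϕ=-83.3°):
Solar longitude: L_s = 360° × (322 − 80)/365.25 = 238.522°.
sin δ = sin 23.44° × sin 238.522° = -0.33925, so δ = -19.831°.
cos h₀ = −tan(-83.3°) tan(-19.831°) = -3.0699 ≤ −1 ⇒ polar day, h₀ = π.
Bracket: h₀ sin ϕ sin δ + cos ϕ cos δ sin h₀ = 3.1416×-0.99317×-0.33925 + 0.11667×0.94070×0.00000 = 1.058508 + 0.000000 = 1.058508.
Q̄ = (S_0/π) × [bracket] = (1361/π) × 1.058508 = 458.57 W/m².
Ratio Q̄_A / Q̄_B = 450.66 / 458.57 = 0.9828.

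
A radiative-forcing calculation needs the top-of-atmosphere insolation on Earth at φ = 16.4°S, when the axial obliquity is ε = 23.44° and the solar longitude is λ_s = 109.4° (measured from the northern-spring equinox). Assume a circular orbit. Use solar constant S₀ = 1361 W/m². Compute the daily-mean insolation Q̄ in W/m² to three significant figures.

Q̄ ≈ 316 W/m²

Solar declination: sin δ = sin ε · sin λ_s = sin 23.44° × sin 109.4° = 0.37520, so δ = +22.037°.
cos H₀ = −tan(-16.4°) tan(+22.037°) = 0.1191, H₀ = 1.4514 rad.
Bracket: H₀ sin φ sin δ + cos φ cos δ sin H₀ = 1.4514×-0.28234×0.37520 + 0.95931×0.92694×0.99288 = -0.153753 + 0.882892 = 0.729139.
Q̄ = (S₀/π) × [bracket] = (1361/π) × 0.729139 = 315.9 W/m².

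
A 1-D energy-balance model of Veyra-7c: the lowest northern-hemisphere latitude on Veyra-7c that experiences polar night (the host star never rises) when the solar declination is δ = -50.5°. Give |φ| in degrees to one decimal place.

|φ| = 39.5°

Polar night requires cos H₀ = −tan φ tan δ ≥ 1, i.e. tan φ tan δ ≤ −1.
The boundary is |tan φ| · |tan δ| = 1, so |φ| = 90° − |δ| = 90° − 50.5° = 39.5° in the northern hemisphere.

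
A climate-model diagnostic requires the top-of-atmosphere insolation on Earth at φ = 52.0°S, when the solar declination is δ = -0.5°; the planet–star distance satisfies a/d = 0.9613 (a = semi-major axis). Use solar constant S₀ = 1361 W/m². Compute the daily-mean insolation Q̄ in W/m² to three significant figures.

Q̄ ≈ 251 W/m²

cos H₀ = −tan(-52.0°) tan(-0.500°) = -0.0112, H₀ = 1.5820 rad.
Bracket: H₀ sin φ sin δ + cos φ cos δ sin H₀ = 1.5820×-0.78801×-0.00873 + 0.61566×0.99996×0.99994 = 0.010883 + 0.615598 = 0.626481.
Inverse-square distance factor (a/d)² = 0.9613² = 0.924098.
Q̄ = (S₀/π) × 0.924098 × [bracket] = (1361/π) × 0.924098 × 0.626481 = 250.8 W/m².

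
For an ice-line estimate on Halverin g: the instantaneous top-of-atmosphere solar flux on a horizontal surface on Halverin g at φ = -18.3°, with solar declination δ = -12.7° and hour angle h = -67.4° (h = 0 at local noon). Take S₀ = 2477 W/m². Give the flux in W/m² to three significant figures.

cos θ_z = sin φ sin δ + cos φ cos δ cos h = 0.069030 + 0.355933 = 0.424963.
Flux = S₀ · cos θ_z = 2477 × 0.424963 = 1053 W/m².

1.05e+03 W/m²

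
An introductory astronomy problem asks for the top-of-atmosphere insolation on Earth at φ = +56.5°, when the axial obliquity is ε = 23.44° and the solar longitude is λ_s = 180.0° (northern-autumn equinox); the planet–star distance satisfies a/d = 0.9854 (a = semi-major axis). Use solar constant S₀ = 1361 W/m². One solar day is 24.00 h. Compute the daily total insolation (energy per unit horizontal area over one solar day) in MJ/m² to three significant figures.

Solar declination: sin δ = sin ε · sin λ_s = sin 23.44° × sin 180.0° = 0.00000, so δ = +0.000°.
cos H₀ = −tan(+56.5°) tan(+0.000°) = -0.0000, H₀ = 1.5708 rad.
Bracket: H₀ sin φ sin δ + cos φ cos δ sin H₀ = 1.5708×0.83389×0.00000 + 0.55194×1.00000×1.00000 = 0.000000 + 0.551940 = 0.551940.
Inverse-square distance factor (a/d)² = 0.9854² = 0.971013.
Q̄ = (S₀/π) × 0.971013 × [bracket] = (1361/π) × 0.971013 × 0.551940 = 232.18 W/m².
Daily total = Q̄ × 24.00 h × 3600 s/h = 232.18 × 24.00 × 3600 / 10⁶ = 20.06 MJ/m².

20.1 MJ/m²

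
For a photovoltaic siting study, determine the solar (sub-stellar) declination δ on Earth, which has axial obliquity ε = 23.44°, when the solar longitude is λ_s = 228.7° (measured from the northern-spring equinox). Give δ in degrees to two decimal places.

δ = -17.39°

sin δ = sin ε · sin λ_s = sin 23.44° × sin 228.7° = -0.298844.
δ = arcsin(-0.298844) = -17.39°.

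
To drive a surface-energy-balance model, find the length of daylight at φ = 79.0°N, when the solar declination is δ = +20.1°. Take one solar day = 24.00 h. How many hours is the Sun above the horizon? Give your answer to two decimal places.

24.00 h

Sunrise equation: cos H₀ = −tan φ · tan δ = -1.8826 ≤ −1, so the Sun never sets (polar day) and H₀ = π.
Daylight = 2H₀/(2π) × 24.00 h = (3.1416/π) × 24.00 = 24.00 h.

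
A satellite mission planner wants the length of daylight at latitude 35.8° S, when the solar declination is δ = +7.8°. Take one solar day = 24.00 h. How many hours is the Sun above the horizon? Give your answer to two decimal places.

11.24 h

cos h₀ = −tan ϕ · tan δ = −tan(-35.8°) × tan(+7.800°) = 0.0988, so h₀ = 1.4718 rad = 84.33°.
Daylight = 2h₀/(2π) × 24.00 h = (1.4718/π) × 24.00 = 11.24 h.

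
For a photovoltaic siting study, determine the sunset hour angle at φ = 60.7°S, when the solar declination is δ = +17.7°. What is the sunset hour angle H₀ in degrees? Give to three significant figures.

H₀ = 55.3°

cos H₀ = −tan φ · tan δ = −tan(-60.7°) × tan(+17.700°) = 0.5687, so H₀ = 0.9659 rad = 55.34°.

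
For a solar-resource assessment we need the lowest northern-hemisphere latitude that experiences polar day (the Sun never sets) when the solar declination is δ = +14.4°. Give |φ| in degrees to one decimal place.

|φ| = 75.6°

Polar day requires cos H₀ = −tan φ tan δ ≤ −1, i.e. tan φ tan δ ≥ 1.
The boundary is |tan φ| · |tan δ| = 1, so |φ| = 90° − |δ| = 90° − 14.4° = 75.6° in the northern hemisphere.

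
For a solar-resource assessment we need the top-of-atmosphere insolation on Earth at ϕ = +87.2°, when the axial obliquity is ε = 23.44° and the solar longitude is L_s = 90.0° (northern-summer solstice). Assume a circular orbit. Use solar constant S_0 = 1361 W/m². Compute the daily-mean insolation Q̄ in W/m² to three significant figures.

Solar declination: sin δ = sin ε · sin L_s = sin 23.44° × sin 90.0° = 0.39779, so δ = +23.440°.
cos h₀ = −tan(+87.2°) tan(+23.440°) = -8.8649 ≤ −1 ⇒ polar day, h₀ = π.
Bracket: h₀ sin ϕ sin δ + cos ϕ cos δ sin h₀ = 3.1416×0.99881×0.39779 + 0.04885×0.91748×0.00000 = 1.248210 + 0.000000 = 1.248210.
Q̄ = (S_0/π) × [bracket] = (1361/π) × 1.248210 = 540.7 W/m².

Q̄ ≈ 541 W/m²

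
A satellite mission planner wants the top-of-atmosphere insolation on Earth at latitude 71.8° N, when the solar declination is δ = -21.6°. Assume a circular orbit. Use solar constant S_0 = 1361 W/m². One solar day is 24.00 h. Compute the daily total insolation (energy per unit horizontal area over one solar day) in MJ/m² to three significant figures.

0.00 MJ/m²

cos h₀ = −tan(+71.8°) tan(-21.600°) = 1.2042 ≥ 1 ⇒ polar night, h₀ = 0 and Q̄ = 0.
Daily total = Q̄ × 24.00 h × 3600 s/h = 0.00 MJ/m².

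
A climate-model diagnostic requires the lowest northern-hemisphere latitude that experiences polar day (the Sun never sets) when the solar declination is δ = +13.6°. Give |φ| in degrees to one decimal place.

|φ| = 76.4°

Polar day requires cos H₀ = −tan φ tan δ ≤ −1, i.e. tan φ tan δ ≥ 1.
The boundary is |tan φ| · |tan δ| = 1, so |φ| = 90° − |δ| = 90° − 13.6° = 76.4° in the northern hemisphere.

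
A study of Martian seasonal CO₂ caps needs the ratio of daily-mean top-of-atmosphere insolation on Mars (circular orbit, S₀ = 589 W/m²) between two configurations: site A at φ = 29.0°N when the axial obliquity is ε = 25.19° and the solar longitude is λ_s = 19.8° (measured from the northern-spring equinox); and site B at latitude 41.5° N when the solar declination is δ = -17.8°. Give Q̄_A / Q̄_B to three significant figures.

— Configuration A (φ=+29.0°):
Solar declination: sin δ = sin ε · sin λ_s = sin 25.19° × sin 19.8° = 0.14417, so δ = +8.289°.
cos H₀ = −tan(+29.0°) tan(+8.289°) = -0.0808, H₀ = 1.6516 rad.
Bracket: H₀ sin φ sin δ + cos φ cos δ sin H₀ = 1.6516×0.48481×0.14417 + 0.87462×0.98955×0.99673 = 0.115439 + 0.862650 = 0.978089.
Q̄ = (S₀/π) × [bracket] = (589/π) × 0.978089 = 183.38 W/m².
— Configuration B (φ=+41.5°):
cos H₀ = −tan(+41.5°) tan(-17.800°) = 0.2841, H₀ = 1.2828 rad.
Bracket: H₀ sin φ sin δ + cos φ cos δ sin H₀ = 1.2828×0.66262×-0.30570 + 0.74896×0.95213×0.95881 = -0.259848 + 0.683734 = 0.423886.
Q̄ = (S₀/π) × [bracket] = (589/π) × 0.423886 = 79.472 W/m².
Ratio Q̄_A / Q̄_B = 183.38 / 79.472 = 2.307.

Q̄_A / Q̄_B ≈ 2.31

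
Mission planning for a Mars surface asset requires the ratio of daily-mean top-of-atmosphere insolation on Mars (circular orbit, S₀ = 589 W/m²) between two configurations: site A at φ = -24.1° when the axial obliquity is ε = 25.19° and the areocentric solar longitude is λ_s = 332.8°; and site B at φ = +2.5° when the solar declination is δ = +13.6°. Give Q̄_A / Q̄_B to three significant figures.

— Configuration A (φ=-24.1°):
sin δ = sin 25.19° × sin 332.8° = -0.19455, so δ = -11.218°.
cos H₀ = −tan(-24.1°) tan(-11.218°) = -0.0887, H₀ = 1.6596 rad.
Bracket: H₀ sin φ sin δ + cos φ cos δ sin H₀ = 1.6596×-0.40833×-0.19455 + 0.91283×0.98089×0.99606 = 0.131840 + 0.891858 = 1.023698.
Q̄ = (S₀/π) × [bracket] = (589/π) × 1.023698 = 191.93 W/m².
— Configuration B (φ=+2.5°):
cos H₀ = −tan(+2.5°) tan(+13.600°) = -0.0106, H₀ = 1.5814 rad.
Bracket: H₀ sin φ sin δ + cos φ cos δ sin H₀ = 1.5814×0.04362×0.23514 + 0.99905×0.97196×0.99994 = 0.016220 + 0.970978 = 0.987198.
Q̄ = (S₀/π) × [bracket] = (589/π) × 0.987198 = 185.08 W/m².
Ratio Q̄_A / Q̄_B = 191.93 / 185.08 = 1.037.

Q̄_A / Q̄_B ≈ 1.04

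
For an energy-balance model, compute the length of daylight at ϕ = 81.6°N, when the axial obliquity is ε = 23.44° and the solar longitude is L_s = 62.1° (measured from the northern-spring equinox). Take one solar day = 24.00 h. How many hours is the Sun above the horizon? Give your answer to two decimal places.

Solar declination: sin δ = sin ε · sin L_s = sin 23.44° × sin 62.1° = 0.35155, so δ = +20.582°.
Sunrise equation: cos h₀ = −tan ϕ · tan δ = -2.5430 ≤ −1, so the Sun never sets (polar day) and h₀ = π.
Daylight = 2h₀/(2π) × 24.00 h = (3.1416/π) × 24.00 = 24.00 h.

24.00 h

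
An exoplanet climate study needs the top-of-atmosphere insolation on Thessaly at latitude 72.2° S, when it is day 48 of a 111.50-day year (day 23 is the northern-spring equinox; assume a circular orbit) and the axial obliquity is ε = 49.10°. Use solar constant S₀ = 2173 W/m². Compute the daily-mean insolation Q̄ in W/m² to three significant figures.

Q̄ ≈ 0.00 W/m²

Solar longitude: λ_s = 360° × (48 − 23)/111.50 = 80.717°.
sin δ = sin 49.10° × sin 80.717° = 0.74596, so δ = +48.241°.
cos H₀ = −tan(-72.2°) tan(+48.241°) = 3.4886 ≥ 1 ⇒ polar night, H₀ = 0 and Q̄ = 0.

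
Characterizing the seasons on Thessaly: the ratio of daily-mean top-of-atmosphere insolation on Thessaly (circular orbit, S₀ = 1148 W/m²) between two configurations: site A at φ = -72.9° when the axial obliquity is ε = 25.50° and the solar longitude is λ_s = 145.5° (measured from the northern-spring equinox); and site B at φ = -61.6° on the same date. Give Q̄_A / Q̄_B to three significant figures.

Q̄_A / Q̄_B ≈ 0.121

— Configuration A (φ=-72.9°):
Solar declination: sin δ = sin ε · sin λ_s = sin 25.50° × sin 145.5° = 0.24384, so δ = +14.114°.
cos H₀ = −tan(-72.9°) tan(+14.114°) = 0.8173, H₀ = 0.6141 rad.
Bracket: H₀ sin φ sin δ + cos φ cos δ sin H₀ = 0.6141×-0.95579×0.24384 + 0.29404×0.96981×0.57621 = -0.143122 + 0.164314 = 0.021192.
Q̄ = (S₀/π) × [bracket] = (1148/π) × 0.021192 = 7.7440 W/m².
— Configuration B (φ=-61.6°):
cos H₀ = −tan(-61.6°) tan(+14.114°) = 0.4650, H₀ = 1.0871 rad.
Bracket: H₀ sin φ sin δ + cos φ cos δ sin H₀ = 1.0871×-0.87965×0.24384 + 0.47562×0.96981×0.88530 = -0.233176 + 0.408354 = 0.175178.
Q̄ = (S₀/π) × [bracket] = (1148/π) × 0.175178 = 64.014 W/m².
Ratio Q̄_A / Q̄_B = 7.7440 / 64.014 = 0.1210.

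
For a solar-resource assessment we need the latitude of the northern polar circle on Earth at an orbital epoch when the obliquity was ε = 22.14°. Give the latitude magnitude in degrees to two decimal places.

67.86°

The polar circle is the lowest latitude that experiences at least one full rotation of continuous daylight at the northern-summer solstice; it lies at |φ| = 90° − ε = 90° − 22.14° = 67.86°.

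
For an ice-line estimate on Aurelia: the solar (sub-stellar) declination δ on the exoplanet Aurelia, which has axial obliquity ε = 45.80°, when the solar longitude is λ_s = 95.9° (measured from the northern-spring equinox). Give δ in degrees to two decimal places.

δ = +45.49°

sin δ = sin ε · sin λ_s = sin 45.80° × sin 95.9° = 0.713113.
δ = arcsin(0.713113) = +45.49°.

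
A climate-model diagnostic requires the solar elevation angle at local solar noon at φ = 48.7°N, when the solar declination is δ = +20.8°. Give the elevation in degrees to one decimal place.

62.1°

At local noon the hour angle is zero, so the zenith angle equals |φ − δ| = |+48.7° − (+20.800°)| = 27.900°.
Elevation = 90° − 27.900° = 62.1°.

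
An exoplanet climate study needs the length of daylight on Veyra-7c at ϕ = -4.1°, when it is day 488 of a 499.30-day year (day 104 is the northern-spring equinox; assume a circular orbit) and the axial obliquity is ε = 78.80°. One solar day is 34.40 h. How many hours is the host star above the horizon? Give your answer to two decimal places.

Solar longitude: L_s = 360° × (488 − 104)/499.30 = 276.868°.
sin δ = sin 78.80° × sin 276.868° = -0.97392, so δ = -76.885°.
cos h₀ = −tan ϕ · tan δ = −tan(-4.1°) × tan(-76.885°) = -0.3077, so h₀ = 1.8835 rad = 107.92°.
Daylight = 2h₀/(2π) × 34.40 h = (1.8835/π) × 34.40 = 20.62 h.

20.62 h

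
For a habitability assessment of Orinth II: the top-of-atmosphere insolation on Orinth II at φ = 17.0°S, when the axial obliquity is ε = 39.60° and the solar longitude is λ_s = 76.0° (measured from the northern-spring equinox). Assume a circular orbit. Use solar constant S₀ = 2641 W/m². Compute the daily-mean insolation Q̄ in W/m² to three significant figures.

Solar declination: sin δ = sin ε · sin λ_s = sin 39.60° × sin 76.0° = 0.61849, so δ = +38.206°.
cos H₀ = −tan(-17.0°) tan(+38.206°) = 0.2406, H₀ = 1.3278 rad.
Bracket: H₀ sin φ sin δ + cos φ cos δ sin H₀ = 1.3278×-0.29237×0.61849 + 0.95630×0.78579×0.97062 = -0.240103 + 0.729373 = 0.489270.
Q̄ = (S₀/π) × [bracket] = (2641/π) × 0.489270 = 411.3 W/m².

Q̄ ≈ 411 W/m²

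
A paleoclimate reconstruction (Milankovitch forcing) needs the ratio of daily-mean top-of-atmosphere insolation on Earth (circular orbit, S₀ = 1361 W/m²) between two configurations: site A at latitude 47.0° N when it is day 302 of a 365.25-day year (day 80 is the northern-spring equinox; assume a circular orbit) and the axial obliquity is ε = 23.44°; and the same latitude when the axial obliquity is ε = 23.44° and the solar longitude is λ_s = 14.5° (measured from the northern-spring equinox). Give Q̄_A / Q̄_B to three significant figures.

Q̄_A / Q̄_B ≈ 0.501

— Configuration A (φ=+47.0°):
Solar longitude: λ_s = 360° × (302 − 80)/365.25 = 218.809°.
sin δ = sin 23.44° × sin 218.809° = -0.24930, so δ = -14.436°.
cos H₀ = −tan(+47.0°) tan(-14.436°) = 0.2761, H₀ = 1.2911 rad.
Bracket: H₀ sin φ sin δ + cos φ cos δ sin H₀ = 1.2911×0.73135×-0.24930 + 0.68200×0.96843×0.96114 = -0.235401 + 0.634803 = 0.399402.
Q̄ = (S₀/π) × [bracket] = (1361/π) × 0.399402 = 173.03 W/m².
— Configuration B (φ=+47.0°):
Solar declination: sin δ = sin ε · sin λ_s = sin 23.44° × sin 14.5° = 0.09960, so δ = +5.716°.
cos H₀ = −tan(+47.0°) tan(+5.716°) = -0.1073, H₀ = 1.6783 rad.
Bracket: H₀ sin φ sin δ + cos φ cos δ sin H₀ = 1.6783×0.73135×0.09960 + 0.68200×0.99503×0.99422 = 0.122252 + 0.674688 = 0.796940.
Q̄ = (S₀/π) × [bracket] = (1361/π) × 0.796940 = 345.25 W/m².
Ratio Q̄_A / Q̄_B = 173.03 / 345.25 = 0.5012.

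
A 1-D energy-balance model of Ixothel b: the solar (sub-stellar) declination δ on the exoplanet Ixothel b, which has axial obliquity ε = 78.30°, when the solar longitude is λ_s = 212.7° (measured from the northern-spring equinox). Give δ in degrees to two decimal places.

sin δ = sin ε · sin λ_s = sin 78.30° × sin 212.7° = -0.529016.
δ = arcsin(-0.529016) = -31.94°.

δ = -31.94°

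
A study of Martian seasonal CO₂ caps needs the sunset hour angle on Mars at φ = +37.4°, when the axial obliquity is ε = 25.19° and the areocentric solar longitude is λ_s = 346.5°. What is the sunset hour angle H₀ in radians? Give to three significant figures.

H₀ = 1.49 rad

sin δ = sin 25.19° × sin 346.5° = -0.09936, so δ = -5.702°.
cos H₀ = −tan φ · tan δ = −tan(+37.4°) × tan(-5.702°) = 0.0763, so H₀ = 1.4944 rad = 85.62°.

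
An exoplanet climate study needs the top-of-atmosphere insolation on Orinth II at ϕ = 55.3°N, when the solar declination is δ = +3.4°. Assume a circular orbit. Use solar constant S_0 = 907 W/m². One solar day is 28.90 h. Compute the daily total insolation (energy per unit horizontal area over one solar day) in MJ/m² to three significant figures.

cos h₀ = −tan(+55.3°) tan(+3.400°) = -0.0858, h₀ = 1.6567 rad.
Bracket: h₀ sin ϕ sin δ + cos ϕ cos δ sin h₀ = 1.6567×0.82214×0.05931 + 0.56928×0.99824×0.99631 = 0.080783 + 0.566181 = 0.646964.
Q̄ = (S_0/π) × [bracket] = (907/π) × 0.646964 = 186.78 W/m².
Daily total = Q̄ × 28.90 h × 3600 s/h = 186.78 × 28.90 × 3600 / 10⁶ = 19.43 MJ/m².

19.4 MJ/m²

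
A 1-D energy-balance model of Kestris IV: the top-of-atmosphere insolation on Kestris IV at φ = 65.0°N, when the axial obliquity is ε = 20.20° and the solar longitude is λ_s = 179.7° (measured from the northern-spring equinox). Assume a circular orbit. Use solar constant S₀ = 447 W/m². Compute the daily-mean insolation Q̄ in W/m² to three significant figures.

Solar declination: sin δ = sin ε · sin λ_s = sin 20.20° × sin 179.7° = 0.00181, so δ = +0.104°.
cos H₀ = −tan(+65.0°) tan(+0.104°) = -0.0039, H₀ = 1.5747 rad.
Bracket: H₀ sin φ sin δ + cos φ cos δ sin H₀ = 1.5747×0.90631×0.00181 + 0.42262×1.00000×0.99999 = 0.002583 + 0.422616 = 0.425199.
Q̄ = (S₀/π) × [bracket] = (447/π) × 0.425199 = 60.50 W/m².

Q̄ ≈ 60.5 W/m²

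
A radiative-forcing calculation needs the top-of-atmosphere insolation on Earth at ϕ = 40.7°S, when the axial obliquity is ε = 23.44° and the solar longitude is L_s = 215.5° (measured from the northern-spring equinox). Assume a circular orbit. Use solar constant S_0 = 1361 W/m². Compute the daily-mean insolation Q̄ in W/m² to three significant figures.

Q̄ ≈ 429 W/m²

Solar declination: sin δ = sin ε · sin L_s = sin 23.44° × sin 215.5° = -0.23100, so δ = -13.356°.
cos h₀ = −tan(-40.7°) tan(-13.356°) = -0.2042, h₀ = 1.7765 rad.
Bracket: h₀ sin ϕ sin δ + cos ϕ cos δ sin h₀ = 1.7765×-0.65210×-0.23100 + 0.75813×0.97295×0.97893 = 0.267603 + 0.722081 = 0.989684.
Q̄ = (S_0/π) × [bracket] = (1361/π) × 0.989684 = 428.8 W/m².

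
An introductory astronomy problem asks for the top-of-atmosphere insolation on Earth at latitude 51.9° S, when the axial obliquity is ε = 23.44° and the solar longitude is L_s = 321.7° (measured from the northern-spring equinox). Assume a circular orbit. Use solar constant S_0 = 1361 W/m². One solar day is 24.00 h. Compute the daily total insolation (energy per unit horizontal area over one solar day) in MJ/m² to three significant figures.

Solar declination: sin δ = sin ε · sin L_s = sin 23.44° × sin 321.7° = -0.24654, so δ = -14.273°.
cos h₀ = −tan(-51.9°) tan(-14.273°) = -0.3244, h₀ = 1.9012 rad.
Bracket: h₀ sin ϕ sin δ + cos ϕ cos δ sin h₀ = 1.9012×-0.78694×-0.24654 + 0.61704×0.96913×0.94591 = 0.368856 + 0.565647 = 0.934503.
Q̄ = (S_0/π) × [bracket] = (1361/π) × 0.934503 = 404.85 W/m².
Daily total = Q̄ × 24.00 h × 3600 s/h = 404.85 × 24.00 × 3600 / 10⁶ = 34.98 MJ/m².

35.0 MJ/m²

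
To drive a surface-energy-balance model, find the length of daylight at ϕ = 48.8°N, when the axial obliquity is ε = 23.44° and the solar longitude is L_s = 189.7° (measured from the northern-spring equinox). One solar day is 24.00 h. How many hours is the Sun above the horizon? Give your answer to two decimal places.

11.41 h

Solar declination: sin δ = sin ε · sin L_s = sin 23.44° × sin 189.7° = -0.06702, so δ = -3.843°.
cos h₀ = −tan ϕ · tan δ = −tan(+48.8°) × tan(-3.843°) = 0.0767, so h₀ = 1.4940 rad = 85.60°.
Daylight = 2h₀/(2π) × 24.00 h = (1.4940/π) × 24.00 = 11.41 h.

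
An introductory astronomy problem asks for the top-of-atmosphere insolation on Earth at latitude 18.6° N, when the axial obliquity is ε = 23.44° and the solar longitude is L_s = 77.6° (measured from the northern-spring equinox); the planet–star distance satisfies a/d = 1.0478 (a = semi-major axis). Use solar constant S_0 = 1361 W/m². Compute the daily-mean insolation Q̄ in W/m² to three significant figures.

Solar declination: sin δ = sin ε · sin L_s = sin 23.44° × sin 77.6° = 0.38851, so δ = +22.862°.
cos h₀ = −tan(+18.6°) tan(+22.862°) = -0.1419, h₀ = 1.7132 rad.
Bracket: h₀ sin ϕ sin δ + cos ϕ cos δ sin h₀ = 1.7132×0.31896×0.38851 + 0.94777×0.92144×0.98988 = 0.212298 + 0.864475 = 1.076773.
Inverse-square distance factor (a/d)² = 1.0478² = 1.097885.
Q̄ = (S_0/π) × 1.097885 × [bracket] = (1361/π) × 1.097885 × 1.076773 = 512.1 W/m².

Q̄ ≈ 512 W/m²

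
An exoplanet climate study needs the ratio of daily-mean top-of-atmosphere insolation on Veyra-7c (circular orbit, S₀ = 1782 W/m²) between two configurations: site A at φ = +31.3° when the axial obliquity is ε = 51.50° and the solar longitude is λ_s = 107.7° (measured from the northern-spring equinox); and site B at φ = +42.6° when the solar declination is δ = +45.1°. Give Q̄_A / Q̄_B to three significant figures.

Q̄_A / Q̄_B ≈ 0.867

— Configuration A (φ=+31.3°):
Solar declination: sin δ = sin ε · sin λ_s = sin 51.50° × sin 107.7° = 0.74556, so δ = +48.207°.
cos H₀ = −tan(+31.3°) tan(+48.207°) = -0.6802, H₀ = 2.3188 rad.
Bracket: H₀ sin φ sin δ + cos φ cos δ sin H₀ = 2.3188×0.51952×0.74556 + 0.85446×0.66644×0.73303 = 0.898149 + 0.417421 = 1.315570.
Q̄ = (S₀/π) × [bracket] = (1782/π) × 1.315570 = 746.23 W/m².
— Configuration B (φ=+42.6°):
cos H₀ = −tan(+42.6°) tan(+45.100°) = -0.9228, H₀ = 2.7460 rad.
Bracket: H₀ sin φ sin δ + cos φ cos δ sin H₀ = 2.7460×0.67688×0.70834 + 0.73610×0.70587×0.38537 = 1.316600 + 0.200235 = 1.516835.
Q̄ = (S₀/π) × [bracket] = (1782/π) × 1.516835 = 860.39 W/m².
Ratio Q̄_A / Q̄_B = 746.23 / 860.39 = 0.8673.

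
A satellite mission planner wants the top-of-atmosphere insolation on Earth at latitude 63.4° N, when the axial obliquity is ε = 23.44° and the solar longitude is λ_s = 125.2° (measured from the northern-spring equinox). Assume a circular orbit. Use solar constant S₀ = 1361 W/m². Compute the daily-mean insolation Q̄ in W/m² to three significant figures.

Q̄ ≈ 426 W/m²

Solar declination: sin δ = sin ε · sin λ_s = sin 23.44° × sin 125.2° = 0.32505, so δ = +18.969°.
cos H₀ = −tan(+63.4°) tan(+18.969°) = -0.6864, H₀ = 2.3273 rad.
Bracket: H₀ sin φ sin δ + cos φ cos δ sin H₀ = 2.3273×0.89415×0.32505 + 0.44776×0.94570×0.72724 = 0.676415 + 0.307947 = 0.984362.
Q̄ = (S₀/π) × [bracket] = (1361/π) × 0.984362 = 426.4 W/m².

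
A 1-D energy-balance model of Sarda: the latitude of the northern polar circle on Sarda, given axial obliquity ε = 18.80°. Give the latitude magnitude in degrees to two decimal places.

The polar circle is the lowest latitude that experiences at least one full rotation of continuous daylight at the northern-summer solstice; it lies at |ϕ| = 90° − ε = 90° − 18.80° = 71.20°.

71.20°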